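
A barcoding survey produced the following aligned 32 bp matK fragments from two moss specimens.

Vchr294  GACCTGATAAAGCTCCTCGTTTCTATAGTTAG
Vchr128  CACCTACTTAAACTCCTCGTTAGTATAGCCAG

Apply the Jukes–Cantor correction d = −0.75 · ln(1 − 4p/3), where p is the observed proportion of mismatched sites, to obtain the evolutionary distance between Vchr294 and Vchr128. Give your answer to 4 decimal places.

Mismatches occur at site 1 (G→C), site 6 (G→A), site 7 (A→C), site 9 (A→T), site 12 (G→A), site 22 (T→A), site 23 (C→G), site 29 (T→C), site 30 (T→C).
p = 9/32 = 0.281250.
d = −0.75 · ln(1 − (4/3)·0.281250) = −0.75 · ln(0.625000) = −0.75 · (-0.470004) = 0.3525.

0.3525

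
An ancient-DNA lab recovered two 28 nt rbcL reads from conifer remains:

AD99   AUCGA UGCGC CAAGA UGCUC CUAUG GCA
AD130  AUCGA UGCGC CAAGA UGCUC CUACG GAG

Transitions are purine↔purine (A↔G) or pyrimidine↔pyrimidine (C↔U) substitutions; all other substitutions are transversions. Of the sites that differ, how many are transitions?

The sequences differ at positions 24 (U/C, transition), 27 (C/A, transversion), 28 (A/G, transition).
Of the 3 differences, 2 transitions and 1 transversion, so the answer is 2.

2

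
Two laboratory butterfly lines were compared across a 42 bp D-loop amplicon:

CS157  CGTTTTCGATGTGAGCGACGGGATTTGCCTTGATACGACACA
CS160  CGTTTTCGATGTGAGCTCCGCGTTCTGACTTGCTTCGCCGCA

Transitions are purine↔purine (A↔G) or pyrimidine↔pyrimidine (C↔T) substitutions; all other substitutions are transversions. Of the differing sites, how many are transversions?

Mismatches occur at site 17 (G→T, transversion), site 18 (A→C, transversion), site 21 (G→C, transversion), site 23 (A→T, transversion), site 25 (T→C, transition), site 28 (C→A, transversion), site 33 (A→C, transversion), site 35 (A→T, transversion), site 38 (A→C, transversion), site 40 (A→G, transition).
Of the 10 differences, 2 transitions and 8 transversions, so the answer is 8.

8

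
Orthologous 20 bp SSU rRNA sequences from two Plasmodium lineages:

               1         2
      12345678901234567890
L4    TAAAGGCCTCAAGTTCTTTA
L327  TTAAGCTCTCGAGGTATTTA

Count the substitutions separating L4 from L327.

Differing sites — 2:A/T; 6:G/C; 7:C/T; 11:A/G; 14:T/G; 16:C/A.
That gives 6 mismatches out of 20 aligned sites, so the Hamming distance is 6.

6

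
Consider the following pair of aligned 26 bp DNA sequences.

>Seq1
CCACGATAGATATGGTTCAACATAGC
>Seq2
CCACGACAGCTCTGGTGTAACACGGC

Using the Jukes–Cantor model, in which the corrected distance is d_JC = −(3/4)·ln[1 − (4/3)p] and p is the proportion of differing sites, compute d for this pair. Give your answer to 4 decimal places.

Mismatches occur at site 7 (T→C), site 10 (A→C), site 12 (A→C), site 17 (T→G), site 18 (C→T), site 23 (T→C), site 24 (A→G).
p = 7/26 = 0.269231.
d = −0.75 · ln(1 − (4/3)·0.269231) = −0.75 · ln(0.641025) = −0.75 · (-0.444687) = 0.3335.

0.3335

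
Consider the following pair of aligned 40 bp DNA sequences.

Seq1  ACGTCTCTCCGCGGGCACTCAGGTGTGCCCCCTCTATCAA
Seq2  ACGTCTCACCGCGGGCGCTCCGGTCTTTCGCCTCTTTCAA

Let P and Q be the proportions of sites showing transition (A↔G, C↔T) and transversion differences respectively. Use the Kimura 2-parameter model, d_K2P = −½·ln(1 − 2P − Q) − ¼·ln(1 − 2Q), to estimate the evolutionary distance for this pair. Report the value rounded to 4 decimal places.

The sequences differ at positions 8 (T/A, transversion), 17 (A/G, transition), 21 (A/C, transversion), 25 (G/C, transversion), 27 (G/T, transversion), 28 (C/T, transition), 30 (C/G, transversion), 36 (A/T, transversion).
Of the 8 differences, 2 transitions and 6 transversions over 40 sites: P = 2/40 = 0.050000, Q = 6/40 = 0.150000.
d = −0.5·ln(0.750000) − 0.25·ln(0.700000) = −0.5·(-0.287682) − 0.25·(-0.356675) = 0.2330.

0.2330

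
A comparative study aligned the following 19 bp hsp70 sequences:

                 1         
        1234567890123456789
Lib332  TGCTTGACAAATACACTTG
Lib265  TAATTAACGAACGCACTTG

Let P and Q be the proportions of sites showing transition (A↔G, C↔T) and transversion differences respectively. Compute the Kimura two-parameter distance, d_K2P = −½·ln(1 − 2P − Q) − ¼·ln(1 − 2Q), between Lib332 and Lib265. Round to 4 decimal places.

0.4603

Differing sites — 2:G/A (Ti); 3:C/A (Tv); 6:G/A (Ti); 9:A/G (Ti); 12:T/C (Ti); 13:A/G (Ti).
Of the 6 differences, 5 transitions and 1 transversion over 19 sites: P = 5/19 = 0.263158, Q = 1/19 = 0.052632.
d = −0.5·ln(0.421052) − 0.25·ln(0.894736) = −0.5·(-0.864999) − 0.25·(-0.111227) = 0.4603.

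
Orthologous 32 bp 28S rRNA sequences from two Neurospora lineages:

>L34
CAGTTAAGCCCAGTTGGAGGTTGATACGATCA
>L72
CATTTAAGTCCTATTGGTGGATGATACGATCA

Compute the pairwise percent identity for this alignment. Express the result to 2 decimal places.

The sequences differ at positions 3 (G/T), 9 (C/T), 12 (A/T), 13 (G/A), 18 (A/T), 21 (T/A).
26 of the 32 sites match, so the percent identity is 26/32 × 100 = 81.25%.

81.25%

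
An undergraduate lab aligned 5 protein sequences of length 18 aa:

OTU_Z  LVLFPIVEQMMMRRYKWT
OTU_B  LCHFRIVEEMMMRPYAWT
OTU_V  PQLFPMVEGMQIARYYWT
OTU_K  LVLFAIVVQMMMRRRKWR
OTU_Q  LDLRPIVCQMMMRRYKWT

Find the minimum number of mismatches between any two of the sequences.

3

Pairwise Hamming distances:
  OTU_Z vs OTU_B: 6
  OTU_Z vs OTU_V: 8
  OTU_Z vs OTU_K: 4
  OTU_Z vs OTU_Q: 3
  OTU_B vs OTU_V: 11
  OTU_B vs OTU_K: 9
  OTU_B vs OTU_Q: 8
  OTU_V vs OTU_K: 12
  OTU_V vs OTU_Q: 10
  OTU_K vs OTU_Q: 6
The smallest is 3, between OTU_Z and OTU_Q.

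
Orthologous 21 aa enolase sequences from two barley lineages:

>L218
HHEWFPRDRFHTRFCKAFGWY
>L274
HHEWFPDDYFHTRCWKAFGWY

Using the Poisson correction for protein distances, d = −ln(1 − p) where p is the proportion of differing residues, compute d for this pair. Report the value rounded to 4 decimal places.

0.2113

Differing sites — 7:R/D; 9:R/Y; 14:F/C; 15:C/W.
p = 4/21 = 0.190476.
d = −ln(1 − 0.190476) = −ln(0.809524) = 0.2113.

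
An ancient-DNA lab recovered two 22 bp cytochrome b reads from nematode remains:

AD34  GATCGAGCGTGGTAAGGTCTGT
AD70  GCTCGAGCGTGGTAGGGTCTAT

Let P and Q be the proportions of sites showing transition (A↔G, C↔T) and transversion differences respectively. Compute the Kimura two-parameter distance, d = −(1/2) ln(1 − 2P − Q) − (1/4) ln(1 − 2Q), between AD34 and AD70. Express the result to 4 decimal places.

0.1527

Differing sites — 2:A/C (Tv); 15:A/G (Ti); 21:G/A (Ti).
Of the 3 differences, 2 transitions and 1 transversion over 22 sites: P = 2/22 = 0.090909, Q = 1/22 = 0.045455.
d = −0.5·ln(0.772727) − 0.25·ln(0.909090) = −0.5·(-0.257829) − 0.25·(-0.095311) = 0.1527.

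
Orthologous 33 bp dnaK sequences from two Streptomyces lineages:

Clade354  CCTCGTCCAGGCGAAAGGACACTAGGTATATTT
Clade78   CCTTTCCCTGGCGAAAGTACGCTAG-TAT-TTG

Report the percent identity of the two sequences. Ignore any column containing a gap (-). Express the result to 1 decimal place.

77.4%

Excluding the 2 gap columns leaves 31 comparable sites.
Differing sites — 4:C/T; 5:G/T; 6:T/C; 9:A/T; 18:G/T; 21:A/G; 33:T/G.
24 of the 31 comparable sites match, so the percent identity is 24/31 × 100 = 77.4%.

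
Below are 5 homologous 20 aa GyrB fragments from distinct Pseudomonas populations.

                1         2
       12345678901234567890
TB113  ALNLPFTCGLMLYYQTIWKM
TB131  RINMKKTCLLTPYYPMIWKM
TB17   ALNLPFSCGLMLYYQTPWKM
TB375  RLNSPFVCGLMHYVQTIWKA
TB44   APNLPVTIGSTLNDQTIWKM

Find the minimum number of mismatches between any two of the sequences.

2

Pairwise Hamming distances:
  TB113 vs TB131: 10
  TB113 vs TB17: 2
  TB113 vs TB375: 6
  TB113 vs TB44: 7
  TB131 vs TB17: 12
  TB131 vs TB375: 12
  TB131 vs TB44: 13
  TB17 vs TB375: 7
  TB17 vs TB44: 9
  TB375 vs TB44: 12
The smallest is 2, between TB113 and TB17.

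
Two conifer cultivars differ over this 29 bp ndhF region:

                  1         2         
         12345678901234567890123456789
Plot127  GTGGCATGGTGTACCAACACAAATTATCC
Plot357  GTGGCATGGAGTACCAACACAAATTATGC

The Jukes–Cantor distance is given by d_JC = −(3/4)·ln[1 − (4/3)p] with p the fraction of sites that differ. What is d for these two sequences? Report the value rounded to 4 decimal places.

Differing sites — 10:T/A; 28:C/G.
p = 2/29 = 0.068966.
d = −0.75 · ln(1 − (4/3)·0.068966) = −0.75 · ln(0.908045) = −0.75 · (-0.096461) = 0.0723.

0.0723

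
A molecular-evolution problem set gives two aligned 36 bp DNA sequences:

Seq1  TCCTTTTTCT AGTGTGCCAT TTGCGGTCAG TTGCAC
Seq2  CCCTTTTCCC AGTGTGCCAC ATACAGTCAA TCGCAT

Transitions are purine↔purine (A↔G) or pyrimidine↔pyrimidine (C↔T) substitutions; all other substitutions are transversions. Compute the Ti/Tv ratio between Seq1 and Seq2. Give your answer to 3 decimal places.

Differing sites — 1:T/C (Ti); 8:T/C (Ti); 10:T/C (Ti); 20:T/C (Ti); 21:T/A (Tv); 23:G/A (Ti); 25:G/A (Ti); 30:G/A (Ti); 32:T/C (Ti); 36:C/T (Ti).
Of the 10 differences, 9 transitions and 1 transversion, so Ti/Tv = 9/1 = 9.000.

9.000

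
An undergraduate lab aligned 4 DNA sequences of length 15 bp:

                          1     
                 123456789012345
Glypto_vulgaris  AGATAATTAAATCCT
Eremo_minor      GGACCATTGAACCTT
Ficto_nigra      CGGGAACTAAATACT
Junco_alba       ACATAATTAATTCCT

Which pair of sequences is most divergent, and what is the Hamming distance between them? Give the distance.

Pairwise Hamming distances:
  Glypto_vulgaris vs Eremo_minor: 6
  Glypto_vulgaris vs Ficto_nigra: 5
  Glypto_vulgaris vs Junco_alba: 2
  Eremo_minor vs Ficto_nigra: 9
  Eremo_minor vs Junco_alba: 8
  Ficto_nigra vs Junco_alba: 7
The largest is 9, between Eremo_minor and Ficto_nigra.

9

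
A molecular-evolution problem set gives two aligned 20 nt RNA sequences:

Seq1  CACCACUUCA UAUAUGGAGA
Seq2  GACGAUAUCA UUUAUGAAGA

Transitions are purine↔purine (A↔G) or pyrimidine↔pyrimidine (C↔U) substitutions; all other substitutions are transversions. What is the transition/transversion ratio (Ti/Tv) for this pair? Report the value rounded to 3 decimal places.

0.500

Mismatches occur at site 1 (C→G, transversion), site 4 (C→G, transversion), site 6 (C→U, transition), site 7 (U→A, transversion), site 12 (A→U, transversion), site 17 (G→A, transition).
Of the 6 differences, 2 transitions and 4 transversions, so Ti/Tv = 2/4 = 0.500.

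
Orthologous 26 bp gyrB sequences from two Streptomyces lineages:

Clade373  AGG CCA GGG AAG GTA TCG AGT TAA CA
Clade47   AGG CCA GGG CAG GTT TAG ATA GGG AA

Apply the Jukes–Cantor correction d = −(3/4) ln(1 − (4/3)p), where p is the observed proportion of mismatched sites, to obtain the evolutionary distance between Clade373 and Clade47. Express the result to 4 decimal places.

0.4643

Mismatches occur at site 10 (A↔C), site 15 (A↔T), site 17 (C↔A), site 20 (G↔T), site 21 (T↔A), site 22 (T↔G), site 23 (A↔G), site 24 (A↔G), site 25 (C↔A).
p = 9/26 = 0.346154.
d = −0.75 · ln(1 − (4/3)·0.346154) = −0.75 · ln(0.538461) = −0.75 · (-0.619040) = 0.4643.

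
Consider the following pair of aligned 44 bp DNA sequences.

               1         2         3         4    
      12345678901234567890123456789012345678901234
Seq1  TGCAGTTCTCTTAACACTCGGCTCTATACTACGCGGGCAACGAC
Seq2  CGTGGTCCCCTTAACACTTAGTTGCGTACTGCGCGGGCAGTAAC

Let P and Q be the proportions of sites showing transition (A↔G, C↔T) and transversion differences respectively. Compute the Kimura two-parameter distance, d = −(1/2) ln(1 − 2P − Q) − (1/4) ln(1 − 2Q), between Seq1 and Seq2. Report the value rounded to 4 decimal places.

0.5497

The sequences differ at positions 1 (T/C, transition), 3 (C/T, transition), 4 (A/G, transition), 7 (T/C, transition), 9 (T/C, transition), 19 (C/T, transition), 20 (G/A, transition), 22 (C/T, transition), 24 (C/G, transversion), 25 (T/C, transition), 26 (A/G, transition), 31 (A/G, transition), 40 (A/G, transition), 41 (C/T, transition), 42 (G/A, transition).
Of the 15 differences, 14 transitions and 1 transversion over 44 sites: P = 14/44 = 0.318182, Q = 1/44 = 0.022727.
d = −0.5·ln(0.340909) − 0.25·ln(0.954546) = −0.5·(-1.076140) − 0.25·(-0.046519) = 0.5497.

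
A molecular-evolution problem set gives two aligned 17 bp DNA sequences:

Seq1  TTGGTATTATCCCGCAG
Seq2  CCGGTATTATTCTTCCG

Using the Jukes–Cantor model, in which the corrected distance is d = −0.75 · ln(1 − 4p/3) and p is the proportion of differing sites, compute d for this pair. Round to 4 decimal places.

Differing sites — 1:T/C; 2:T/C; 11:C/T; 13:C/T; 14:G/T; 16:A/C.
p = 6/17 = 0.352941.
d = −0.75 · ln(1 − (4/3)·0.352941) = −0.75 · ln(0.529412) = −0.75 · (-0.635988) = 0.4770.

0.4770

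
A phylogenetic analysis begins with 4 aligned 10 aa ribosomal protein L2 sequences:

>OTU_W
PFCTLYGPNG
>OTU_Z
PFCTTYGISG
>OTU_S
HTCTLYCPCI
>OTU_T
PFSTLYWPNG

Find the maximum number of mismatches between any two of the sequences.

7

Pairwise Hamming distances:
  OTU_W vs OTU_Z: 3
  OTU_W vs OTU_S: 5
  OTU_W vs OTU_T: 2
  OTU_Z vs OTU_S: 7
  OTU_Z vs OTU_T: 5
  OTU_S vs OTU_T: 6
The largest is 7, between OTU_Z and OTU_S.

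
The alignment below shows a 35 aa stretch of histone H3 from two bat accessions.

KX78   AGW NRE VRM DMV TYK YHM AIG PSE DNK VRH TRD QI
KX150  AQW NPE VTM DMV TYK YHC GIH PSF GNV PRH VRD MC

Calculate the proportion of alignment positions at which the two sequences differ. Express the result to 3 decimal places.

The sequences differ at positions 2 (G/Q), 5 (R/P), 8 (R/T), 18 (M/C), 19 (A/G), 21 (G/H), 24 (E/F), 25 (D/G), 27 (K/V), 28 (V/P), 31 (T/V), 34 (Q/M), 35 (I/C).
There are 13 differences over 35 sites, so p = 13/35 = 0.371.

0.371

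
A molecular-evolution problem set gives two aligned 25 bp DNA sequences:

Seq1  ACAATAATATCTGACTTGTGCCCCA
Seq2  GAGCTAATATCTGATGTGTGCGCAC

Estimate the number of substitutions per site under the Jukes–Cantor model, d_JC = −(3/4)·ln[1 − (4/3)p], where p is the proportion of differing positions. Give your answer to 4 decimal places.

The sequences differ at positions 1 (A/G), 2 (C/A), 3 (A/G), 4 (A/C), 15 (C/T), 16 (T/G), 22 (C/G), 24 (C/A), 25 (A/C).
p = 9/25 = 0.360000.
d = −0.75 · ln(1 − (4/3)·0.360000) = −0.75 · ln(0.520000) = −0.75 · (-0.653926) = 0.4904.

0.4904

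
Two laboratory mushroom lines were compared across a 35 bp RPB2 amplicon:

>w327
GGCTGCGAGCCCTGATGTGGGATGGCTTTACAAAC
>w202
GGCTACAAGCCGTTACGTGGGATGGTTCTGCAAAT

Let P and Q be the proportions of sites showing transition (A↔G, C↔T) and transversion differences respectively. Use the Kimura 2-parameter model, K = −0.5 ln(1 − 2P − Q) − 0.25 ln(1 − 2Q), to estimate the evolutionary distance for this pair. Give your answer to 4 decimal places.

0.3358

The sequences differ at positions 5 (G/A, transition), 7 (G/A, transition), 12 (C/G, transversion), 14 (G/T, transversion), 16 (T/C, transition), 26 (C/T, transition), 28 (T/C, transition), 30 (A/G, transition), 35 (C/T, transition).
Of the 9 differences, 7 transitions and 2 transversions over 35 sites: P = 7/35 = 0.200000, Q = 2/35 = 0.057143.
d = −0.5·ln(0.542857) − 0.25·ln(0.885714) = −0.5·(-0.610909) − 0.25·(-0.121361) = 0.3358.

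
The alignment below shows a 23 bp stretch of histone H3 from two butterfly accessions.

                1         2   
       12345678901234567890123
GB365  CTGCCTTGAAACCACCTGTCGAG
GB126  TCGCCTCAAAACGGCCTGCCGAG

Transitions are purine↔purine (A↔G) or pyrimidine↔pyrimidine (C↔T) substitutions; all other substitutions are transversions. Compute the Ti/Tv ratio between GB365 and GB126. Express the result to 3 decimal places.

Differing sites — 1:C/T (Ti); 2:T/C (Ti); 7:T/C (Ti); 8:G/A (Ti); 13:C/G (Tv); 14:A/G (Ti); 19:T/C (Ti).
Of the 7 differences, 6 transitions and 1 transversion, so Ti/Tv = 6/1 = 6.000.

6.000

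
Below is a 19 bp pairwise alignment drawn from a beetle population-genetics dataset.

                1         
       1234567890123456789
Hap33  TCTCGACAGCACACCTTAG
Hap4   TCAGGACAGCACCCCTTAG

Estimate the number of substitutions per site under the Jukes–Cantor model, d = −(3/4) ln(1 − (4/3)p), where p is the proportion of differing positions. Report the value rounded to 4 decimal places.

Differing sites — 3:T/A; 4:C/G; 13:A/C.
p = 3/19 = 0.157895.
d = −0.75 · ln(1 − (4/3)·0.157895) = −0.75 · ln(0.789473) = −0.75 · (-0.236390) = 0.1773.

0.1773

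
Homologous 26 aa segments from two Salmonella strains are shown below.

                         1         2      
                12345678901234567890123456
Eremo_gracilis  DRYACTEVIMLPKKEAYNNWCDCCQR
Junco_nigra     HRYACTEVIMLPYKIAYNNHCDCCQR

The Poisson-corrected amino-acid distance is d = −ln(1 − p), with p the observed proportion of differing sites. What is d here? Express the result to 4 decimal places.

The sequences differ at positions 1 (D/H), 13 (K/Y), 15 (E/I), 20 (W/H).
p = 4/26 = 0.153846.
d = −ln(1 − 0.153846) = −ln(0.846154) = 0.1671.

0.1671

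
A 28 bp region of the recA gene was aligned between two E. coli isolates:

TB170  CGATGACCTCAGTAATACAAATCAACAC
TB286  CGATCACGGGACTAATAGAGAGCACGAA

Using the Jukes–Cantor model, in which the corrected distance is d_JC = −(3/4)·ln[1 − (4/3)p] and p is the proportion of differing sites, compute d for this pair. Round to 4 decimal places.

0.5565

The sequences differ at positions 5 (G/C), 8 (C/G), 9 (T/G), 10 (C/G), 12 (G/C), 18 (C/G), 20 (A/G), 22 (T/G), 25 (A/C), 26 (C/G), 28 (C/A).
p = 11/28 = 0.392857.
d = −0.75 · ln(1 − (4/3)·0.392857) = −0.75 · ln(0.476191) = −0.75 · (-0.741936) = 0.5565.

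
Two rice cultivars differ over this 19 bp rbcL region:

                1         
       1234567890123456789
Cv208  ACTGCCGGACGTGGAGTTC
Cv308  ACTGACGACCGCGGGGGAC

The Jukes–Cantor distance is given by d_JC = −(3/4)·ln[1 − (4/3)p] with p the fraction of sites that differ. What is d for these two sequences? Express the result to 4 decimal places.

Differing sites — 5:C/A; 8:G/A; 9:A/C; 12:T/C; 15:A/G; 17:T/G; 18:T/A.
p = 7/19 = 0.368421.
d = −0.75 · ln(1 − (4/3)·0.368421) = −0.75 · ln(0.508772) = −0.75 · (-0.675755) = 0.5068.

0.5068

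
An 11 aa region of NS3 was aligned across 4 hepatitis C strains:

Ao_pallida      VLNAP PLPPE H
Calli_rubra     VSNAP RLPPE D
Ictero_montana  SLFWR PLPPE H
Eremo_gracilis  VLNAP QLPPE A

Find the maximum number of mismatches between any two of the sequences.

7

Pairwise Hamming distances:
  Ao_pallida vs Calli_rubra: 3
  Ao_pallida vs Ictero_montana: 4
  Ao_pallida vs Eremo_gracilis: 2
  Calli_rubra vs Ictero_montana: 7
  Calli_rubra vs Eremo_gracilis: 3
  Ictero_montana vs Eremo_gracilis: 6
The largest is 7, between Calli_rubra and Ictero_montana.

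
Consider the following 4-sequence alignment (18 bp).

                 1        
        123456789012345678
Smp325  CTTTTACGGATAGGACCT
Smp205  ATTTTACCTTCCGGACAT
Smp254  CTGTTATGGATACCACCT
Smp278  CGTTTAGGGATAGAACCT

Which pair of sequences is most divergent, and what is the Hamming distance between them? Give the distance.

Pairwise Hamming distances:
  Smp325 vs Smp205: 7
  Smp325 vs Smp254: 4
  Smp325 vs Smp278: 3
  Smp205 vs Smp254: 11
  Smp205 vs Smp278: 10
  Smp254 vs Smp278: 5
The largest is 11, between Smp205 and Smp254.

11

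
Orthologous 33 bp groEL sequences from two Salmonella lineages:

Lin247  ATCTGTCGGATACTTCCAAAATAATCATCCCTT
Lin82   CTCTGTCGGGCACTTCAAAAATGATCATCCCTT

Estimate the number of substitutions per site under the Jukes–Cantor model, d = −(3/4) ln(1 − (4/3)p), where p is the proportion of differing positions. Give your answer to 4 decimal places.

0.1693

Differing sites — 1:A/C; 10:A/G; 11:T/C; 17:C/A; 23:A/G.
p = 5/33 = 0.151515.
d = −0.75 · ln(1 − (4/3)·0.151515) = −0.75 · ln(0.797980) = −0.75 · (-0.225672) = 0.1693.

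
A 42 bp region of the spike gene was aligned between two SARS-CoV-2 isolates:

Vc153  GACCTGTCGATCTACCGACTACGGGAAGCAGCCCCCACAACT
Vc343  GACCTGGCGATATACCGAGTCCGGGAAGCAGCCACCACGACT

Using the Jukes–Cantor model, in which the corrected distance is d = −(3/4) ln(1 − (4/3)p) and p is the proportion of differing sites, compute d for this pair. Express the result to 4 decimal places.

0.1585

The sequences differ at positions 7 (T/G), 12 (C/A), 19 (C/G), 21 (A/C), 34 (C/A), 39 (A/G).
p = 6/42 = 0.142857.
d = −0.75 · ln(1 − (4/3)·0.142857) = −0.75 · ln(0.809524) = −0.75 · (-0.211309) = 0.1585.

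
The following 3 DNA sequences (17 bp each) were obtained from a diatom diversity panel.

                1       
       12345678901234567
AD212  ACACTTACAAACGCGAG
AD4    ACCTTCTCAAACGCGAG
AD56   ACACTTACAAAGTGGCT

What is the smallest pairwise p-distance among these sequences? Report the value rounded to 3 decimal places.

0.235

Pairwise Hamming distances:
  AD212 vs AD4: 4
  AD212 vs AD56: 5
  AD4 vs AD56: 9
The smallest is 4 mismatches, between AD212 and AD4; p = 4/17 = 0.235.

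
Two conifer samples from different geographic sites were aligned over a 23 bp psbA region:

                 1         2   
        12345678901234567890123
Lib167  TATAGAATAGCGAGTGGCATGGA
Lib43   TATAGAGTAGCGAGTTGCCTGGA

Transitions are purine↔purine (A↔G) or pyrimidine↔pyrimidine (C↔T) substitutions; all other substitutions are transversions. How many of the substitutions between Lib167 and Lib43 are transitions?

1

The sequences differ at positions 7 (A/G, transition), 16 (G/T, transversion), 19 (A/C, transversion).
Of the 3 differences, 1 transition and 2 transversions, so the answer is 1.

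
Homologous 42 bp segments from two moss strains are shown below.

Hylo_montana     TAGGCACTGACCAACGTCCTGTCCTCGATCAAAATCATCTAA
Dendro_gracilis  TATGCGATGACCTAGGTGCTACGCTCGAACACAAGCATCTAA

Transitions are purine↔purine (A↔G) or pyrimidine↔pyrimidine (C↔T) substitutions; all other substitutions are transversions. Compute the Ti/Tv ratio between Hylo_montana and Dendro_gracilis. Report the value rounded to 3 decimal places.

0.333

Differing sites — 3:G/T (Tv); 6:A/G (Ti); 7:C/A (Tv); 13:A/T (Tv); 15:C/G (Tv); 18:C/G (Tv); 21:G/A (Ti); 22:T/C (Ti); 23:C/G (Tv); 29:T/A (Tv); 32:A/C (Tv); 35:T/G (Tv).
Of the 12 differences, 3 transitions and 9 transversions, so Ti/Tv = 3/9 = 0.333.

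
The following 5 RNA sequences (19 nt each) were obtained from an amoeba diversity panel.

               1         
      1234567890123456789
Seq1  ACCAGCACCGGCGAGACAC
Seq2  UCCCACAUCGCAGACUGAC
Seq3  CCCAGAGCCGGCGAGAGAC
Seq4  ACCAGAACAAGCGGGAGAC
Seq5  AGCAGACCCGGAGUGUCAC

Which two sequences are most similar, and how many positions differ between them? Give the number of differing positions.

Pairwise Hamming distances:
  Seq1 vs Seq2: 9
  Seq1 vs Seq3: 4
  Seq1 vs Seq4: 5
  Seq1 vs Seq5: 6
  Seq2 vs Seq3: 10
  Seq2 vs Seq4: 12
  Seq2 vs Seq5: 11
  Seq3 vs Seq4: 5
  Seq3 vs Seq5: 7
  Seq4 vs Seq5: 8
The smallest is 4, between Seq1 and Seq3.

4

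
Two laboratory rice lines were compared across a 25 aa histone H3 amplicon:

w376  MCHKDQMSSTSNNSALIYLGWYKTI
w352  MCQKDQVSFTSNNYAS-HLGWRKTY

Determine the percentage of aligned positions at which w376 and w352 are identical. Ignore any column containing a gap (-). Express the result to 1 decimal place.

Excluding the 1 gap column leaves 24 comparable sites.
Differing sites — 3:H/Q; 7:M/V; 9:S/F; 14:S/Y; 16:L/S; 18:Y/H; 22:Y/R; 25:I/Y.
16 of the 24 comparable sites match, so the percent identity is 16/24 × 100 = 66.7%.

66.7%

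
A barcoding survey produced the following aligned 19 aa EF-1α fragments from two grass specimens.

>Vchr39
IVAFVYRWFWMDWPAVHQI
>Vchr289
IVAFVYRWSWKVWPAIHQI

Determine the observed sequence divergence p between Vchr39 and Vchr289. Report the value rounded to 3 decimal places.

The sequences differ at positions 9 (F/S), 11 (M/K), 12 (D/V), 16 (V/I).
There are 4 differences over 19 sites, so p = 4/19 = 0.211.

0.211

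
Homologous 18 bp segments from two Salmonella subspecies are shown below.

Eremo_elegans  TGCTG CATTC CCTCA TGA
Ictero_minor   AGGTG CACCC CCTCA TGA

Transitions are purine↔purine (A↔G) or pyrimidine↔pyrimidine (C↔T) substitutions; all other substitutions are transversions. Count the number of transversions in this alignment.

The sequences differ at positions 1 (T/A, transversion), 3 (C/G, transversion), 8 (T/C, transition), 9 (T/C, transition).
Of the 4 differences, 2 transitions and 2 transversions, so the answer is 2.

2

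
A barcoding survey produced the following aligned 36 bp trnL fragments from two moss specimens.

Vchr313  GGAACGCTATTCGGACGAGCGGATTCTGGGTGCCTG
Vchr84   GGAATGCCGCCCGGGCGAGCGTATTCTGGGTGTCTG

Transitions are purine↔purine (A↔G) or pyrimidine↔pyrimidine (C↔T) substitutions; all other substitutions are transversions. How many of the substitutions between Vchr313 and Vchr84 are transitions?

Mismatches occur at site 5 (C↔T, transition), site 8 (T↔C, transition), site 9 (A↔G, transition), site 10 (T↔C, transition), site 11 (T↔C, transition), site 15 (A↔G, transition), site 22 (G↔T, transversion), site 33 (C↔T, transition).
Of the 8 differences, 7 transitions and 1 transversion, so the answer is 7.

7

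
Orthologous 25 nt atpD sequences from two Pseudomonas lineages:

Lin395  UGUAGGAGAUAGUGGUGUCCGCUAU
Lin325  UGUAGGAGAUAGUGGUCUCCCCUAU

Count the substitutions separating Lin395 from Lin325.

2

Mismatches occur at site 17 (G→C), site 21 (G→C).
That gives 2 mismatches out of 25 aligned sites, so the Hamming distance is 2.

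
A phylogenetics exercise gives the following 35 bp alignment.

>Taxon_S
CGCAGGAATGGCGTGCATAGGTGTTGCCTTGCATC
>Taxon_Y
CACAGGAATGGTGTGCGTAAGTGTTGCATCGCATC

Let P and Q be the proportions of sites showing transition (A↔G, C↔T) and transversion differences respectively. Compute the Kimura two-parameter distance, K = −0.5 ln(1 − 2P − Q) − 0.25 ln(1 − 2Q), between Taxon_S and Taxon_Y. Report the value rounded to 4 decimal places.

Differing sites — 2:G/A (Ti); 12:C/T (Ti); 17:A/G (Ti); 20:G/A (Ti); 28:C/A (Tv); 30:T/C (Ti).
Of the 6 differences, 5 transitions and 1 transversion over 35 sites: P = 5/35 = 0.142857, Q = 1/35 = 0.028571.
d = −0.5·ln(0.685715) − 0.25·ln(0.942858) = −0.5·(-0.377293) − 0.25·(-0.058840) = 0.2034.

0.2034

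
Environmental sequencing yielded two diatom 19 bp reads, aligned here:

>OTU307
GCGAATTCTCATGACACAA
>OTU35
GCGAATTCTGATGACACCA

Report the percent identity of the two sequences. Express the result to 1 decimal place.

Mismatches occur at site 10 (C/G), site 18 (A/C).
17 of the 19 sites match, so the percent identity is 17/19 × 100 = 89.5%.

89.5%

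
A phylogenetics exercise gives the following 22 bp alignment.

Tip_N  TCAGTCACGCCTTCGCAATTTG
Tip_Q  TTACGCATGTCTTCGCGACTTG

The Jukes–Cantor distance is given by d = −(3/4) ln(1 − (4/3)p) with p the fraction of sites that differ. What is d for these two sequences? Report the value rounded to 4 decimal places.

0.4141

Differing sites — 2:C/T; 4:G/C; 5:T/G; 8:C/T; 10:C/T; 17:A/G; 19:T/C.
p = 7/22 = 0.318182.
d = −0.75 · ln(1 − (4/3)·0.318182) = −0.75 · ln(0.575757) = −0.75 · (-0.552070) = 0.4141.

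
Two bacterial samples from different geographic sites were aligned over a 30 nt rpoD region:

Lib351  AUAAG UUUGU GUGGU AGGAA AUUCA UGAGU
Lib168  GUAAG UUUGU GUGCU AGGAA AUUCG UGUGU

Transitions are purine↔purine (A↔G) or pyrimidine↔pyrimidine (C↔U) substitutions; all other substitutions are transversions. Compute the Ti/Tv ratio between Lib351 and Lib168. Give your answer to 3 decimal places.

1.000

The sequences differ at positions 1 (A/G, transition), 14 (G/C, transversion), 25 (A/G, transition), 28 (A/U, transversion).
Of the 4 differences, 2 transitions and 2 transversions, so Ti/Tv = 2/2 = 1.000.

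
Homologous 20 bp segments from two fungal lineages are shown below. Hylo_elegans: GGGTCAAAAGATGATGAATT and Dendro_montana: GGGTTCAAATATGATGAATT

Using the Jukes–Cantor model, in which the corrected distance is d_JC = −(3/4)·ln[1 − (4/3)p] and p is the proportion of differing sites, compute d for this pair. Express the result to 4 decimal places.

0.1674

Differing sites — 5:C/T; 6:A/C; 10:G/T.
p = 3/20 = 0.150000.
d = −0.75 · ln(1 − (4/3)·0.150000) = −0.75 · ln(0.800000) = −0.75 · (-0.223144) = 0.1674.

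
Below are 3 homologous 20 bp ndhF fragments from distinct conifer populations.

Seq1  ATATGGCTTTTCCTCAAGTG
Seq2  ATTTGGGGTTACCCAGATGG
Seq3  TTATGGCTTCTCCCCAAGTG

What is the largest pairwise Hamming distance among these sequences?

10

Pairwise Hamming distances:
  Seq1 vs Seq2: 9
  Seq1 vs Seq3: 3
  Seq2 vs Seq3: 10
The largest is 10, between Seq2 and Seq3.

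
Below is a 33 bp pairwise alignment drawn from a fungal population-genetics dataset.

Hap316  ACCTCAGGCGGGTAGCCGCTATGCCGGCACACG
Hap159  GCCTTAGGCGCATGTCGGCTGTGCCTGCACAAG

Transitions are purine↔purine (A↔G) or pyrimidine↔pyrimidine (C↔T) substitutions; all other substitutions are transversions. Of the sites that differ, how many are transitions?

5

Differing sites — 1:A/G (Ti); 5:C/T (Ti); 11:G/C (Tv); 12:G/A (Ti); 14:A/G (Ti); 15:G/T (Tv); 17:C/G (Tv); 21:A/G (Ti); 26:G/T (Tv); 32:C/A (Tv).
Of the 10 differences, 5 transitions and 5 transversions, so the answer is 5.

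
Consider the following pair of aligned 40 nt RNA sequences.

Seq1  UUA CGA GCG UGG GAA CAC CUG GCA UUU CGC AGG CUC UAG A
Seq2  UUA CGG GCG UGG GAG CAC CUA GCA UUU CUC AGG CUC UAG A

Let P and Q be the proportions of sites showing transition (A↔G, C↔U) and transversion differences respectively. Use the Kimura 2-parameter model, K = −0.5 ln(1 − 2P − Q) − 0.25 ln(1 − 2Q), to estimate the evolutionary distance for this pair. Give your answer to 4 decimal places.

The sequences differ at positions 6 (A/G, transition), 15 (A/G, transition), 21 (G/A, transition), 29 (G/U, transversion).
Of the 4 differences, 3 transitions and 1 transversion over 40 sites: P = 3/40 = 0.075000, Q = 1/40 = 0.025000.
d = −0.5·ln(0.825000) − 0.25·ln(0.950000) = −0.5·(-0.192372) − 0.25·(-0.051293) = 0.1090.

0.1090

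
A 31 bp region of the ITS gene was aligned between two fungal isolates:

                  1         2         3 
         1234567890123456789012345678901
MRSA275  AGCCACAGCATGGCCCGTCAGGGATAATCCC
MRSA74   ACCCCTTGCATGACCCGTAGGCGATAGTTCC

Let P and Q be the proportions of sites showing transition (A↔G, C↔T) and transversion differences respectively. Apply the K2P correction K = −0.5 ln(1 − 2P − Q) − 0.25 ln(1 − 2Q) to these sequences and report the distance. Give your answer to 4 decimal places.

Mismatches occur at site 2 (G→C, transversion), site 5 (A→C, transversion), site 6 (C→T, transition), site 7 (A→T, transversion), site 13 (G→A, transition), site 19 (C→A, transversion), site 20 (A→G, transition), site 22 (G→C, transversion), site 27 (A→G, transition), site 29 (C→T, transition).
Of the 10 differences, 5 transitions and 5 transversions over 31 sites: P = 5/31 = 0.161290, Q = 5/31 = 0.161290.
d = −0.5·ln(0.516130) − 0.25·ln(0.677420) = −0.5·(-0.661397) − 0.25·(-0.389464) = 0.4281.

0.4281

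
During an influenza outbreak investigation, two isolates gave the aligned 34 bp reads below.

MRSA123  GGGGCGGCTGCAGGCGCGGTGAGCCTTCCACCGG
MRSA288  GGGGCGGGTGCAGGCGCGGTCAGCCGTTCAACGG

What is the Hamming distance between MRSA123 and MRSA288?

Mismatches occur at site 8 (C/G), site 21 (G/C), site 26 (T/G), site 28 (C/T), site 31 (C/A).
That gives 5 mismatches out of 34 aligned sites, so the Hamming distance is 5.

5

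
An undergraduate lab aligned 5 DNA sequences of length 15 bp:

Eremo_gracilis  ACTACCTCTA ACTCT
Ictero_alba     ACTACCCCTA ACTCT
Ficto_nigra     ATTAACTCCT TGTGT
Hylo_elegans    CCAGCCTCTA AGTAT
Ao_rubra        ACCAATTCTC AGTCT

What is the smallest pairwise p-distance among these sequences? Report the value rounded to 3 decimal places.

0.067

Pairwise Hamming distances:
  Eremo_gracilis vs Ictero_alba: 1
  Eremo_gracilis vs Ficto_nigra: 7
  Eremo_gracilis vs Hylo_elegans: 5
  Eremo_gracilis vs Ao_rubra: 5
  Ictero_alba vs Ficto_nigra: 8
  Ictero_alba vs Hylo_elegans: 6
  Ictero_alba vs Ao_rubra: 6
  Ficto_nigra vs Hylo_elegans: 9
  Ficto_nigra vs Ao_rubra: 7
  Hylo_elegans vs Ao_rubra: 7
The smallest is 1 mismatch, between Eremo_gracilis and Ictero_alba; p = 1/15 = 0.067.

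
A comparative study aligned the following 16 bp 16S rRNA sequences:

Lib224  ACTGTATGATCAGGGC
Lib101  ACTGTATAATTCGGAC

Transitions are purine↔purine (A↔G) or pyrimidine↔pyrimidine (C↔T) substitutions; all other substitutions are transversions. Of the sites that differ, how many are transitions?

3

The sequences differ at positions 8 (G/A, transition), 11 (C/T, transition), 12 (A/C, transversion), 15 (G/A, transition).
Of the 4 differences, 3 transitions and 1 transversion, so the answer is 3.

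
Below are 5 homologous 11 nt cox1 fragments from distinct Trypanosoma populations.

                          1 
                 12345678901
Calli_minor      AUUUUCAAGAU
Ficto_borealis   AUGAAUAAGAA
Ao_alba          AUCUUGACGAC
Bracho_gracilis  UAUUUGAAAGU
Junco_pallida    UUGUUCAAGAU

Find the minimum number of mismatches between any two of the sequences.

Pairwise Hamming distances:
  Calli_minor vs Ficto_borealis: 5
  Calli_minor vs Ao_alba: 4
  Calli_minor vs Bracho_gracilis: 5
  Calli_minor vs Junco_pallida: 2
  Ficto_borealis vs Ao_alba: 6
  Ficto_borealis vs Bracho_gracilis: 9
  Ficto_borealis vs Junco_pallida: 5
  Ao_alba vs Bracho_gracilis: 7
  Ao_alba vs Junco_pallida: 5
  Bracho_gracilis vs Junco_pallida: 5
The smallest is 2, between Calli_minor and Junco_pallida.

2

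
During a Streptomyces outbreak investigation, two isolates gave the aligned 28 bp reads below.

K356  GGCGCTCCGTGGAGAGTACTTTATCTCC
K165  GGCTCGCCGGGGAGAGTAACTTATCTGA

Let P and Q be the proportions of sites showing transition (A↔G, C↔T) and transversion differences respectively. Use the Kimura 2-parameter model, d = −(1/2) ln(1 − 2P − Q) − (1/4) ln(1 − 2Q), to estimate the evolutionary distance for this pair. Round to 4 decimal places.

Differing sites — 4:G/T (Tv); 6:T/G (Tv); 10:T/G (Tv); 19:C/A (Tv); 20:T/C (Ti); 27:C/G (Tv); 28:C/A (Tv).
Of the 7 differences, 1 transition and 6 transversions over 28 sites: P = 1/28 = 0.035714, Q = 6/28 = 0.214286.
d = −0.5·ln(0.714286) − 0.25·ln(0.571428) = −0.5·(-0.336472) − 0.25·(-0.559617) = 0.3081.

0.3081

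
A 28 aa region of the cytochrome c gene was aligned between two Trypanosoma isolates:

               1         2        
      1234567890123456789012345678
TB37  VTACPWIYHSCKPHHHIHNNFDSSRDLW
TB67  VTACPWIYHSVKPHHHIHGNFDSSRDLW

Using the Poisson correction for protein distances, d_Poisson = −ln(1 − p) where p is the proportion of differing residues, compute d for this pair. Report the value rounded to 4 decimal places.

0.0741

Mismatches occur at site 11 (C→V), site 19 (N→G).
p = 2/28 = 0.071429.
d = −ln(1 − 0.071429) = −ln(0.928571) = 0.0741.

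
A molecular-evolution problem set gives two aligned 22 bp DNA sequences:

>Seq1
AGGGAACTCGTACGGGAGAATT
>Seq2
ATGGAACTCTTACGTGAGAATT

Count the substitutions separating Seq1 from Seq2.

Differing sites — 2:G/T; 10:G/T; 15:G/T.
That gives 3 mismatches out of 22 aligned sites, so the Hamming distance is 3.

3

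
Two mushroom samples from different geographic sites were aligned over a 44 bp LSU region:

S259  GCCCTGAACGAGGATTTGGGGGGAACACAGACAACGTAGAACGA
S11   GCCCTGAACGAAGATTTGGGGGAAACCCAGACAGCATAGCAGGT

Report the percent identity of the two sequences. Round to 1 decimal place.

81.8%

Mismatches occur at site 12 (G→A), site 23 (G→A), site 27 (A→C), site 34 (A→G), site 36 (G→A), site 40 (A→C), site 42 (C→G), site 44 (A→T).
36 of the 44 sites match, so the percent identity is 36/44 × 100 = 81.8%.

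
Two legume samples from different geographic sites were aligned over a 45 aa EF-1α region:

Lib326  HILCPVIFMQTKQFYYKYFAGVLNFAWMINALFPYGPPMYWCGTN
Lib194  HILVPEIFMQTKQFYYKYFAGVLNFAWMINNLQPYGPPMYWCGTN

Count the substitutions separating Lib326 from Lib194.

4

Differing sites — 4:C/V; 6:V/E; 31:A/N; 33:F/Q.
That gives 4 mismatches out of 45 aligned sites, so the Hamming distance is 4.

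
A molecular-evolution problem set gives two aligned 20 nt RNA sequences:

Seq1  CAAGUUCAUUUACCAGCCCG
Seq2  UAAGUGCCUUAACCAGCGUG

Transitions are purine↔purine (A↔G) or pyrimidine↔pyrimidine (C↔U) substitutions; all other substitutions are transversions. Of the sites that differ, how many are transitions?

Mismatches occur at site 1 (C/U, transition), site 6 (U/G, transversion), site 8 (A/C, transversion), site 11 (U/A, transversion), site 18 (C/G, transversion), site 19 (C/U, transition).
Of the 6 differences, 2 transitions and 4 transversions, so the answer is 2.

2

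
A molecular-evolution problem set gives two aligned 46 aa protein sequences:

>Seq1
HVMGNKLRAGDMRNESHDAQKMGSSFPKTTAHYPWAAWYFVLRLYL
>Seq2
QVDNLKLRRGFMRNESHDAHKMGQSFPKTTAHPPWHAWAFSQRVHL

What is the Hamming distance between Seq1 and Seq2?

15

The sequences differ at positions 1 (H/Q), 3 (M/D), 4 (G/N), 5 (N/L), 9 (A/R), 11 (D/F), 20 (Q/H), 24 (S/Q), 33 (Y/P), 36 (A/H), 39 (Y/A), 41 (V/S), 42 (L/Q), 44 (L/V), 45 (Y/H).
That gives 15 mismatches out of 46 aligned sites, so the Hamming distance is 15.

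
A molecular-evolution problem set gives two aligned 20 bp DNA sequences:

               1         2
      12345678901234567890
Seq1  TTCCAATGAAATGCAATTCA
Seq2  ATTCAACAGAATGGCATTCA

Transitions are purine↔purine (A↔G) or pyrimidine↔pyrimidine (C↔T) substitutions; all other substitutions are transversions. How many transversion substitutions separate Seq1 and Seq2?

Mismatches occur at site 1 (T↔A, transversion), site 3 (C↔T, transition), site 7 (T↔C, transition), site 8 (G↔A, transition), site 9 (A↔G, transition), site 14 (C↔G, transversion), site 15 (A↔C, transversion).
Of the 7 differences, 4 transitions and 3 transversions, so the answer is 3.

3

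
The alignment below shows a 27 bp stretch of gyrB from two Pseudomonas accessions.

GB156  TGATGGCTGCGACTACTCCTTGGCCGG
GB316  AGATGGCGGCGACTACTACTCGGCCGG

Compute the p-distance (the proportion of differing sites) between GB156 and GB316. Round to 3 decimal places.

Mismatches occur at site 1 (T/A), site 8 (T/G), site 18 (C/A), site 21 (T/C).
There are 4 differences over 27 sites, so p = 4/27 = 0.148.

0.148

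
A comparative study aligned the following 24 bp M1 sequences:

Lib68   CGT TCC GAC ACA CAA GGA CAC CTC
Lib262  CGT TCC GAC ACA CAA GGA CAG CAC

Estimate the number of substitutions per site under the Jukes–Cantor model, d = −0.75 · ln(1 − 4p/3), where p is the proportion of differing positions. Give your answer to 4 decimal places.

0.0883

The sequences differ at positions 21 (C/G), 23 (T/A).
p = 2/24 = 0.083333.
d = −0.75 · ln(1 − (4/3)·0.083333) = −0.75 · ln(0.888889) = −0.75 · (-0.117783) = 0.0883.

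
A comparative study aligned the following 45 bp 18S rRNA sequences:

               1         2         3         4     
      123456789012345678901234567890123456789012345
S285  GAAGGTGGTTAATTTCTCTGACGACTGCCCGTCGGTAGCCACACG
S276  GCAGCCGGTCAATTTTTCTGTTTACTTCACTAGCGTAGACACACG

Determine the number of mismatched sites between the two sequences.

Mismatches occur at site 2 (A/C), site 5 (G/C), site 6 (T/C), site 10 (T/C), site 16 (C/T), site 21 (A/T), site 22 (C/T), site 23 (G/T), site 27 (G/T), site 29 (C/A), site 31 (G/T), site 32 (T/A), site 33 (C/G), site 34 (G/C), site 39 (C/A).
That gives 15 mismatches out of 45 aligned sites, so the Hamming distance is 15.

15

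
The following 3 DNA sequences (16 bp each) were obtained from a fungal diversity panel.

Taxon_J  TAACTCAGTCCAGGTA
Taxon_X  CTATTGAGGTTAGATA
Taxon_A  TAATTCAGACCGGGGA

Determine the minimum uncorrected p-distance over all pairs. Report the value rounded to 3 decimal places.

0.250

Pairwise Hamming distances:
  Taxon_J vs Taxon_X: 8
  Taxon_J vs Taxon_A: 4
  Taxon_X vs Taxon_A: 9
The smallest is 4 mismatches, between Taxon_J and Taxon_A; p = 4/16 = 0.250.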